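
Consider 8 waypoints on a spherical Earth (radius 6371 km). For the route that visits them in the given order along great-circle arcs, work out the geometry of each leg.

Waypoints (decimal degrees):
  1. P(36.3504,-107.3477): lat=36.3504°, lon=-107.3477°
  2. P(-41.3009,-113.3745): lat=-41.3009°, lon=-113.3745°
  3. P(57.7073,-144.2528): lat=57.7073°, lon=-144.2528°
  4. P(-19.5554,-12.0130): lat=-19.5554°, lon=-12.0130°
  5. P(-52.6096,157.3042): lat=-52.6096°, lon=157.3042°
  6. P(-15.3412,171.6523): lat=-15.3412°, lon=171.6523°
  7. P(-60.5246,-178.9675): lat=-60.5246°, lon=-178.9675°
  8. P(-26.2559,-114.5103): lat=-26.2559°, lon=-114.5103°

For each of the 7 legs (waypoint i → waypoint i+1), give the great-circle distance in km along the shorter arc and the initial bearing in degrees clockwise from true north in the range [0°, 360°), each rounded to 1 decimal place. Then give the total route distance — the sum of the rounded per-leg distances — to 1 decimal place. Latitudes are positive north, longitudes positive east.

Leg 1: φ1=0.6344342, φ2=-0.7208367, Δφ=-1.3552709, Δλ=-0.1051875 rad; a=sin²(Δφ/2)+cosφ1·cosφ2·sin²(Δλ/2)=0.3947417429; c=2·atan2(√a, √(1-a))=1.358693043; dist=6371·c=8656.233 ≈ 8656.2 km; running total=8656.2 km
Leg 1 bearing: y=sinΔλ·cosφ2=-0.07887687, x=cosφ1·sinφ2-sinφ1·cosφ2·cosΔλ=-0.97440302; θ=atan2(y, x)=-175.3721° <0 so +360° → 184.6279° ≈ 184.6°
Leg 2: φ1=-0.7208367, φ2=1.0071824, Δφ=1.7280191, Δλ=-0.5389280 rad; a=sin²(Δφ/2)+cosφ1·cosφ2·sin²(Δλ/2)=0.6067319503; c=2·atan2(√a, √(1-a))=1.785915545; dist=6371·c=11378.068 ≈ 11378.1 km; running total=20034.3 km
Leg 2 bearing: y=sinΔλ·cosφ2=-0.27418303, x=cosφ1·sinφ2-sinφ1·cosφ2·cosΔλ=0.93768696; θ=atan2(y, x)=-16.2991° <0 so +360° → 343.7009° ≈ 343.7°
Leg 3: φ1=1.0071824, φ2=-0.3413061, Δφ=-1.3484885, Δλ=2.3080199 rad; a=sin²(Δφ/2)+cosφ1·cosφ2·sin²(Δλ/2)=0.8106847692; c=2·atan2(√a, √(1-a))=2.241285757; dist=6371·c=14279.232 ≈ 14279.2 km; running total=34313.5 km
Leg 3 bearing: y=sinΔλ·cosφ2=0.69763386, x=cosφ1·sinφ2-sinφ1·cosφ2·cosΔλ=0.35666075; θ=atan2(y, x)=62.9219° ≈ 62.9°
Leg 4: φ1=-0.3413061, φ2=-0.9182107, Δφ=-0.5769046, Δλ=2.9551426 rad; a=sin²(Δφ/2)+cosφ1·cosφ2·sin²(Δλ/2)=0.6481797519; c=2·atan2(√a, √(1-a))=1.871674982; dist=6371·c=11924.441 ≈ 11924.4 km; running total=46237.9 km
Leg 4 bearing: y=sinΔλ·cosφ2=0.11256557, x=cosφ1·sinφ2-sinφ1·cosφ2·cosΔλ=-0.94841976; θ=atan2(y, x)=173.2314° ≈ 173.2°
Leg 5: φ1=-0.9182107, φ2=-0.2677545, Δφ=0.6504563, Δλ=0.2504216 rad; a=sin²(Δφ/2)+cosφ1·cosφ2·sin²(Δλ/2)=0.1112292989; c=2·atan2(√a, √(1-a))=0.680049803; dist=6371·c=4332.597 ≈ 4332.6 km; running total=50570.5 km
Leg 5 bearing: y=sinΔλ·cosφ2=0.23898222, x=cosφ1·sinφ2-sinφ1·cosφ2·cosΔλ=0.58165012; θ=atan2(y, x)=22.3363° ≈ 22.3°
Leg 6: φ1=-0.2677545, φ2=-1.0563535, Δφ=-0.7885991, Δλ=-6.1194699 rad; a=sin²(Δφ/2)+cosφ1·cosφ2·sin²(Δλ/2)=0.1507526101; c=2·atan2(√a, √(1-a))=0.797504389; dist=6371·c=5080.900 ≈ 5080.9 km; running total=55651.4 km
Leg 6 bearing: y=sinΔλ·cosφ2=0.08019675, x=cosφ1·sinφ2-sinφ1·cosφ2·cosΔλ=-0.71110725; θ=atan2(y, x)=173.5655° ≈ 173.6°
Leg 7: φ1=-1.0563535, φ2=-0.4582519, Δφ=0.5981016, Δλ=1.1249904 rad; a=sin²(Δφ/2)+cosφ1·cosφ2·sin²(Δλ/2)=0.2123013284; c=2·atan2(√a, √(1-a))=0.957706437; dist=6371·c=6101.548 ≈ 6101.5 km; running total=61752.9 km
Leg 7 bearing: y=sinΔλ·cosφ2=0.80917439, x=cosφ1·sinφ2-sinφ1·cosφ2·cosΔλ=0.11897356; θ=atan2(y, x)=81.6357° ≈ 81.6°

Leg 1: dist=8656.2 km, bearing=184.6°
Leg 2: dist=11378.1 km, bearing=343.7°
Leg 3: dist=14279.2 km, bearing=62.9°
Leg 4: dist=11924.4 km, bearing=173.2°
Leg 5: dist=4332.6 km, bearing=22.3°
Leg 6: dist=5080.9 km, bearing=173.6°
Leg 7: dist=6101.5 km, bearing=81.6°
Total: 61752.9 km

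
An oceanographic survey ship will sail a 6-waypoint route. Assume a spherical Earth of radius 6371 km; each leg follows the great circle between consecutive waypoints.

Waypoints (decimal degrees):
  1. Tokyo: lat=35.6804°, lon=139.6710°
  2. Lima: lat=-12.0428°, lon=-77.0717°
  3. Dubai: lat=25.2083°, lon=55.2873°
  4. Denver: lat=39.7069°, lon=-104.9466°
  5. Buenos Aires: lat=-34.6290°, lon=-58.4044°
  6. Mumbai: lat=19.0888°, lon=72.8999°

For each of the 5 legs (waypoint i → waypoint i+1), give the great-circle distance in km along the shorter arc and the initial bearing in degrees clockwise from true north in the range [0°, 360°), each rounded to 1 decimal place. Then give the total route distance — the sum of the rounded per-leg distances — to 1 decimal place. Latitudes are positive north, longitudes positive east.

Leg 1: dist=15490.8 km, bearing=63.8°
Leg 2: dist=14815.6 km, bearing=66.6°
Leg 3: dist=12511.3 km, bearing=343.6°
Leg 4: dist=9546.0 km, bearing=143.2°
Leg 5: dist=14939.6 km, bearing=96.9°
Total: 67303.3 km

Leg 1: φ1=0.6227405, φ2=-0.2101865, Δφ=-0.8329270, Δλ=-3.7828737 rad; a=sin²(Δφ/2)+cosφ1·cosφ2·sin²(Δλ/2)=0.8791375595; c=2·atan2(√a, √(1-a))=2.431459567; dist=6371·c=15490.829 ≈ 15490.8 km; running total=15490.8 km
Leg 1 bearing: y=sinΔλ·cosφ2=0.58505684, x=cosφ1·sinφ2-sinφ1·cosφ2·cosΔλ=0.28762361; θ=atan2(y, x)=63.8205° ≈ 63.8°
Leg 2: φ1=-0.2101865, φ2=0.4399678, Δφ=0.6501543, Δλ=2.3101003 rad; a=sin²(Δφ/2)+cosφ1·cosφ2·sin²(Δλ/2)=0.8425269417; c=2·atan2(√a, √(1-a))=2.325473989; dist=6371·c=14815.595 ≈ 14815.6 km; running total=30306.4 km
Leg 2 bearing: y=sinΔλ·cosφ2=0.66856521, x=cosφ1·sinφ2-sinφ1·cosφ2·cosΔλ=0.28934708; θ=atan2(y, x)=66.5976° ≈ 66.6°
Leg 3: φ1=0.4399678, φ2=0.6930161, Δφ=0.2530483, Δλ=-2.7966091 rad; a=sin²(Δφ/2)+cosφ1·cosφ2·sin²(Δλ/2)=0.6914741177; c=2·atan2(√a, √(1-a))=1.963782046; dist=6371·c=12511.255 ≈ 12511.3 km; running total=42817.7 km
Leg 3 bearing: y=sinΔλ·cosφ2=-0.26017043, x=cosφ1·sinφ2-sinφ1·cosφ2·cosΔλ=0.88637577; θ=atan2(y, x)=-16.3581° <0 so +360° → 343.6419° ≈ 343.6°
Leg 4: φ1=0.6930161, φ2=-0.6043901, Δφ=-1.2974062, Δλ=0.8123146 rad; a=sin²(Δφ/2)+cosφ1·cosφ2·sin²(Δλ/2)=0.4638119872; c=2·atan2(√a, √(1-a))=1.498356964; dist=6371·c=9546.032 ≈ 9546.0 km; running total=52363.7 km
Leg 4 bearing: y=sinΔλ·cosφ2=0.59729048, x=cosφ1·sinφ2-sinφ1·cosφ2·cosΔλ=-0.79875264; θ=atan2(y, x)=143.2116° ≈ 143.2°
Leg 5: φ1=-0.6043901, φ2=0.3331624, Δφ=0.9375525, Δλ=2.2916924 rad; a=sin²(Δφ/2)+cosφ1·cosφ2·sin²(Δλ/2)=0.8495514603; c=2·atan2(√a, √(1-a))=2.344938433; dist=6371·c=14939.603 ≈ 14939.6 km; running total=67303.3 km
Leg 5 bearing: y=sinΔλ·cosφ2=0.70990745, x=cosφ1·sinφ2-sinφ1·cosφ2·cosΔλ=-0.08536107; θ=atan2(y, x)=96.8565° ≈ 96.9°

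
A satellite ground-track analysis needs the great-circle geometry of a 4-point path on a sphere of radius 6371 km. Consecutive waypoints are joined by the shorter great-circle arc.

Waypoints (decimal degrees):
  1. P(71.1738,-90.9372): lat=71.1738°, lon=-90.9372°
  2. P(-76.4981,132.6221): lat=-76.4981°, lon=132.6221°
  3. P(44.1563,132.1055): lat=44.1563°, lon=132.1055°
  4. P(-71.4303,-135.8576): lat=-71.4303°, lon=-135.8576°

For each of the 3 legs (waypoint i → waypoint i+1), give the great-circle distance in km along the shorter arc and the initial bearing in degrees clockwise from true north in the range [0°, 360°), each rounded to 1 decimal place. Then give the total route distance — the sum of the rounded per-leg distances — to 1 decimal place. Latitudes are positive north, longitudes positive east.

Leg 1: dist=18585.8 km, bearing=226.3°
Leg 2: dist=13416.2 km, bearing=359.6°
Leg 3: dist=14672.1 km, bearing=154.7°
Total: 46674.1 km

Leg 1: φ1=1.2422172, φ2=-1.3351437, Δφ=-2.5773609, Δλ=3.9018459 rad; a=sin²(Δφ/2)+cosφ1·cosφ2·sin²(Δλ/2)=0.9874703200; c=2·atan2(√a, √(1-a))=2.917250384; dist=6371·c=18585.802 ≈ 18585.8 km; running total=18585.8 km
Leg 1 bearing: y=sinΔλ·cosφ2=-0.16089058, x=cosφ1·sinφ2-sinφ1·cosφ2·cosΔλ=-0.15363909; θ=atan2(y, x)=-133.6793° <0 so +360° → 226.3207° ≈ 226.3°
Leg 2: φ1=-1.3351437, φ2=0.7706728, Δφ=2.1058165, Δλ=-0.0090164 rad; a=sin²(Δφ/2)+cosφ1·cosφ2·sin²(Δλ/2)=0.7549326171; c=2·atan2(√a, √(1-a))=2.105824452; dist=6371·c=13416.208 ≈ 13416.2 km; running total=32002.0 km
Leg 2 bearing: y=sinΔλ·cosφ2=-0.00646864, x=cosφ1·sinφ2-sinφ1·cosφ2·cosΔλ=0.86022997; θ=atan2(y, x)=-0.4308° <0 so +360° → 359.5692° ≈ 359.6°
Leg 3: φ1=0.7706728, φ2=-1.2466939, Δφ=-2.0173667, Δλ=-4.6768384 rad; a=sin²(Δφ/2)+cosφ1·cosφ2·sin²(Δλ/2)=0.8342353844; c=2·atan2(√a, √(1-a))=2.302947068; dist=6371·c=14672.076 ≈ 14672.1 km; running total=46674.1 km
Leg 3 bearing: y=sinΔλ·cosφ2=0.31825683, x=cosφ1·sinφ2-sinφ1·cosφ2·cosΔλ=-0.67220489; θ=atan2(y, x)=154.6647° ≈ 154.7°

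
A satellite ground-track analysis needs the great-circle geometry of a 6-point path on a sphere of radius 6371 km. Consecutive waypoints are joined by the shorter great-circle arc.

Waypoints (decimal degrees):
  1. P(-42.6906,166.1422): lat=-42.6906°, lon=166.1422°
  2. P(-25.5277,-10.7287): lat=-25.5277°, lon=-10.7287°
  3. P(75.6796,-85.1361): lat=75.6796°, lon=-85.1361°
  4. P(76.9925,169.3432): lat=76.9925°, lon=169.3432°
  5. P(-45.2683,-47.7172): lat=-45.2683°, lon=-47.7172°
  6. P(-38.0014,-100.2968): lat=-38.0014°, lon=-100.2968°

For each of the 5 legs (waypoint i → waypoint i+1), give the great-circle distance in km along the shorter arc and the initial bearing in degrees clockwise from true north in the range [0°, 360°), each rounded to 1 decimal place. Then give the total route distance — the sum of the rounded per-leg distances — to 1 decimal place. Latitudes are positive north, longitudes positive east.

Leg 1: dist=12422.8 km, bearing=183.0°
Leg 2: dist=12337.1 km, bearing=345.2°
Leg 3: dist=2412.3 km, bearing=324.1°
Leg 4: dist=16117.0 km, bearing=47.6°
Leg 5: dist=4364.5 km, bearing=261.5°
Total: 47653.7 km

Leg 1: φ1=-0.7450915, φ2=-0.4455424, Δφ=0.2995491, Δλ=-3.0869796 rad; a=sin²(Δφ/2)+cosφ1·cosφ2·sin²(Δλ/2)=0.6850411882; c=2·atan2(√a, √(1-a))=1.949894018; dist=6371·c=12422.775 ≈ 12422.8 km; running total=12422.8 km
Leg 1 bearing: y=sinΔλ·cosφ2=-0.04925711, x=cosφ1·sinφ2-sinφ1·cosφ2·cosΔλ=-0.92769218; θ=atan2(y, x)=-176.9607° <0 so +360° → 183.0393° ≈ 183.0°
Leg 2: φ1=-0.4455424, φ2=1.3208582, Δφ=1.7664006, Δλ=-1.2986541 rad; a=sin²(Δφ/2)+cosφ1·cosφ2·sin²(Δλ/2)=0.6787812046; c=2·atan2(√a, √(1-a))=1.936452762; dist=6371·c=12337.141 ≈ 12337.1 km; running total=24759.9 km
Leg 2 bearing: y=sinΔλ·cosφ2=-0.23824108, x=cosφ1·sinφ2-sinφ1·cosφ2·cosΔλ=0.90298965; θ=atan2(y, x)=-14.7799° <0 so +360° → 345.2201° ≈ 345.2°
Leg 3: φ1=1.3208582, φ2=1.3437726, Δφ=0.0229144, Δλ=4.4415017 rad; a=sin²(Δφ/2)+cosφ1·cosφ2·sin²(Δλ/2)=0.0354157006; c=2·atan2(√a, √(1-a))=0.378638998; dist=6371·c=2412.309 ≈ 2412.3 km; running total=27172.2 km
Leg 3 bearing: y=sinΔλ·cosφ2=-0.21687085, x=cosφ1·sinφ2-sinφ1·cosφ2·cosΔλ=0.29935389; θ=atan2(y, x)=-35.9219° <0 so +360° → 324.0781° ≈ 324.1°
Leg 4: φ1=1.3437726, φ2=-0.7900809, Δφ=-2.1338535, Δλ=-3.7884187 rad; a=sin²(Δφ/2)+cosφ1·cosφ2·sin²(Δλ/2)=0.9092954303; c=2·atan2(√a, √(1-a))=2.529749704; dist=6371·c=16117.035 ≈ 16117.0 km; running total=43289.2 km
Leg 4 bearing: y=sinΔλ·cosφ2=0.42414239, x=cosφ1·sinφ2-sinφ1·cosφ2·cosΔλ=0.38731413; θ=atan2(y, x)=47.5986° ≈ 47.6°
Leg 5: φ1=-0.7900809, φ2=-0.6632496, Δφ=0.1268313, Δλ=-0.9176871 rad; a=sin²(Δφ/2)+cosφ1·cosφ2·sin²(Δλ/2)=0.1128088472; c=2·atan2(√a, √(1-a))=0.685058071; dist=6371·c=4364.505 ≈ 4364.5 km; running total=47653.7 km
Leg 5 bearing: y=sinΔλ·cosφ2=-0.62582487, x=cosφ1·sinφ2-sinφ1·cosφ2·cosΔλ=-0.09314120; θ=atan2(y, x)=-98.4652° <0 so +360° → 261.5348° ≈ 261.5°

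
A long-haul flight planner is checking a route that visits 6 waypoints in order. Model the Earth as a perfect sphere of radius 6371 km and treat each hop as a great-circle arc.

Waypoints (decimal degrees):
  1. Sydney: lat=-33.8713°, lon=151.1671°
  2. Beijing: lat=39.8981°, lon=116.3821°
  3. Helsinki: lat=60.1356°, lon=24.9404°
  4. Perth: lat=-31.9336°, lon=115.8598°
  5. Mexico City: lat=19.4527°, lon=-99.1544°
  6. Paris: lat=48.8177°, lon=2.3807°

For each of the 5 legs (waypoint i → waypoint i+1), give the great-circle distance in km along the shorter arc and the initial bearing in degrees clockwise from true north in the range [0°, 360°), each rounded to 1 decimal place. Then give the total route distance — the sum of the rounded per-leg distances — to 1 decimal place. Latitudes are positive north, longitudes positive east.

Leg 1: φ1=-0.5911657, φ2=0.6963532, Δφ=1.2875189, Δλ=-0.6071128 rad; a=sin²(Δφ/2)+cosφ1·cosφ2·sin²(Δλ/2)=0.4171633971; c=2·atan2(√a, √(1-a))=1.404355715; dist=6371·c=8947.150 ≈ 8947.2 km; running total=8947.2 km
Leg 1 bearing: y=sinΔλ·cosφ2=-0.43767876, x=cosφ1·sinφ2-sinφ1·cosφ2·cosΔλ=0.88373621; θ=atan2(y, x)=-26.3474° <0 so +360° → 333.6526° ≈ 333.7°
Leg 2: φ1=0.6963532, φ2=1.0495642, Δφ=0.3532110, Δλ=-1.5959587 rad; a=sin²(Δφ/2)+cosφ1·cosφ2·sin²(Δλ/2)=0.2266822085; c=2·atan2(√a, √(1-a))=0.992455218; dist=6371·c=6322.932 ≈ 6322.9 km; running total=15270.1 km
Leg 2 bearing: y=sinΔλ·cosφ2=-0.49779138, x=cosφ1·sinφ2-sinφ1·cosφ2·cosΔλ=0.67334485; θ=atan2(y, x)=-36.4748° <0 so +360° → 323.5252° ≈ 323.5°
Leg 3: φ1=1.0495642, φ2=-0.5573465, Δφ=-1.6069107, Δλ=1.5868429 rad; a=sin²(Δφ/2)+cosφ1·cosφ2·sin²(Δλ/2)=0.7327387785; c=2·atan2(√a, √(1-a))=2.054970437; dist=6371·c=13092.217 ≈ 13092.2 km; running total=28362.3 km
Leg 3 bearing: y=sinΔλ·cosφ2=0.84855239, x=cosφ1·sinφ2-sinφ1·cosφ2·cosΔλ=-0.25157402; θ=atan2(y, x)=106.5137° ≈ 106.5°
Leg 4: φ1=-0.5573465, φ2=0.3395137, Δφ=0.8968601, Δλ=-3.7527057 rad; a=sin²(Δφ/2)+cosφ1·cosφ2·sin²(Δλ/2)=0.9157683362; c=2·atan2(√a, √(1-a))=2.552664747; dist=6371·c=16263.027 ≈ 16263.0 km; running total=44625.3 km
Leg 4 bearing: y=sinΔλ·cosφ2=0.54102623, x=cosφ1·sinφ2-sinφ1·cosφ2·cosΔλ=-0.12584664; θ=atan2(y, x)=103.0946° ≈ 103.1°
Leg 5: φ1=0.3395137, φ2=0.8520296, Δφ=0.5125159, Δλ=1.7721218 rad; a=sin²(Δφ/2)+cosφ1·cosφ2·sin²(Δλ/2)=0.4367554403; c=2·atan2(√a, √(1-a))=1.443967462; dist=6371·c=9199.517 ≈ 9199.5 km; running total=53824.8 km
Leg 5 bearing: y=sinΔλ·cosφ2=0.64515773, x=cosφ1·sinφ2-sinφ1·cosφ2·cosΔλ=0.75350647; θ=atan2(y, x)=40.5704° ≈ 40.6°

Leg 1: dist=8947.2 km, bearing=333.7°
Leg 2: dist=6322.9 km, bearing=323.5°
Leg 3: dist=13092.2 km, bearing=106.5°
Leg 4: dist=16263.0 km, bearing=103.1°
Leg 5: dist=9199.5 km, bearing=40.6°
Total: 53824.8 km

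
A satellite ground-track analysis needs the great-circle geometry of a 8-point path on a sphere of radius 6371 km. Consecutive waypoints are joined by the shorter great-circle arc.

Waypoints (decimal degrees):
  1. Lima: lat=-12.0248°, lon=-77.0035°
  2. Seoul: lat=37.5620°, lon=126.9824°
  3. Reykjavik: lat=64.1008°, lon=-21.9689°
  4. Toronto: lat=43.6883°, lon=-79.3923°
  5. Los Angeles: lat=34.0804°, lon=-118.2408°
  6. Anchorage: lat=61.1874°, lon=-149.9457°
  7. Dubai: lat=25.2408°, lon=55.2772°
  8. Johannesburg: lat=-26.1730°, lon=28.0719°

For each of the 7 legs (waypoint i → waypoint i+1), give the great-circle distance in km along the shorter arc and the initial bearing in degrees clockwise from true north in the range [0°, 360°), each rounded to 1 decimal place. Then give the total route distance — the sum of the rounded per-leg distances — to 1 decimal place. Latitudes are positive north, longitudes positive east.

Leg 1: dist=16307.0 km, bearing=324.1°
Leg 2: dist=8386.1 km, bearing=346.5°
Leg 3: dist=4190.0 km, bearing=265.4°
Leg 4: dist=3492.2 km, bearing=265.6°
Leg 5: dist=3762.9 km, bearing=332.9°
Leg 6: dist=10139.7 km, bearing=337.3°
Leg 7: dist=6419.5 km, bearing=209.0°
Total: 52697.4 km

Leg 1: φ1=-0.2098724, φ2=0.6555806, Δφ=0.8654529, Δλ=3.5602256 rad; a=sin²(Δφ/2)+cosφ1·cosφ2·sin²(Δλ/2)=0.9176774576; c=2·atan2(√a, √(1-a))=2.559574435; dist=6371·c=16307.049 ≈ 16307.0 km; running total=16307.0 km
Leg 1 bearing: y=sinΔλ·cosφ2=-0.32223953, x=cosφ1·sinφ2-sinφ1·cosφ2·cosΔλ=0.44535811; θ=atan2(y, x)=-35.8877° <0 so +360° → 324.1123° ≈ 324.1°
Leg 2: φ1=0.6555806, φ2=1.1187700, Δφ=0.4631894, Δλ=-2.5996906 rad; a=sin²(Δφ/2)+cosφ1·cosφ2·sin²(Δλ/2)=0.3741212043; c=2·atan2(√a, √(1-a))=1.316300412; dist=6371·c=8386.1499 ≈ 8386.1 km; running total=24693.1 km
Leg 2 bearing: y=sinΔλ·cosφ2=-0.22528123, x=cosφ1·sinφ2-sinφ1·cosφ2·cosΔλ=0.94120480; θ=atan2(y, x)=-13.4607° <0 so +360° → 346.5393° ≈ 346.5°
Leg 3: φ1=1.1187700, φ2=0.7625047, Δφ=-0.3562653, Δλ=-1.0022274 rad; a=sin²(Δφ/2)+cosφ1·cosφ2·sin²(Δλ/2)=0.1042900554; c=2·atan2(√a, √(1-a))=0.657667970; dist=6371·c=4190.003 ≈ 4190.0 km; running total=28883.1 km
Leg 3 bearing: y=sinΔλ·cosφ2=-0.60934331, x=cosφ1·sinφ2-sinφ1·cosφ2·cosΔλ=-0.04853137; θ=atan2(y, x)=-94.5537° <0 so +360° → 265.4463° ≈ 265.4°
Leg 4: φ1=0.7625047, φ2=0.5948152, Δφ=-0.1676895, Δλ=-0.6780342 rad; a=sin²(Δφ/2)+cosφ1·cosφ2·sin²(Δλ/2)=0.0732514004; c=2·atan2(√a, √(1-a))=0.548136250; dist=6371·c=3492.176 ≈ 3492.2 km; running total=32375.3 km
Leg 4 bearing: y=sinΔλ·cosφ2=-0.51953212, x=cosφ1·sinφ2-sinφ1·cosφ2·cosΔλ=-0.04035978; θ=atan2(y, x)=-94.4421° <0 so +360° → 265.5579° ≈ 265.6°
Leg 5: φ1=0.5948152, φ2=1.0679216, Δφ=0.4731064, Δλ=-0.5533549 rad; a=sin²(Δφ/2)+cosφ1·cosφ2·sin²(Δλ/2)=0.0847064931; c=2·atan2(√a, √(1-a))=0.590635374; dist=6371·c=3762.938 ≈ 3762.9 km; running total=36138.2 km
Leg 5 bearing: y=sinΔλ·cosφ2=-0.25328422, x=cosφ1·sinφ2-sinφ1·cosφ2·cosΔλ=0.49595596; θ=atan2(y, x)=-27.0534° <0 so +360° → 332.9466° ≈ 332.9°
Leg 6: φ1=1.0679216, φ2=0.4405351, Δφ=-0.6273865, Δλ=3.5818153 rad; a=sin²(Δφ/2)+cosφ1·cosφ2·sin²(Δλ/2)=0.5103680809; c=2·atan2(√a, √(1-a))=1.591533975; dist=6371·c=10139.663 ≈ 10139.7 km; running total=46277.9 km
Leg 6 bearing: y=sinΔλ·cosφ2=-0.38545451, x=cosφ1·sinφ2-sinφ1·cosφ2·cosΔλ=0.92249381; θ=atan2(y, x)=-22.6771° <0 so +360° → 337.3229° ≈ 337.3°
Leg 7: φ1=0.4405351, φ2=-0.4568050, Δφ=-0.8973401, Δλ=-0.4748221 rad; a=sin²(Δφ/2)+cosφ1·cosφ2·sin²(Δλ/2)=0.2330562515; c=2·atan2(√a, √(1-a))=1.007604834; dist=6371·c=6419.450 ≈ 6419.5 km; running total=52697.4 km
Leg 7 bearing: y=sinΔλ·cosφ2=-0.41030383, x=cosφ1·sinφ2-sinφ1·cosφ2·cosΔλ=-0.73933410; θ=atan2(y, x)=-150.9713° <0 so +360° → 209.0287° ≈ 209.0°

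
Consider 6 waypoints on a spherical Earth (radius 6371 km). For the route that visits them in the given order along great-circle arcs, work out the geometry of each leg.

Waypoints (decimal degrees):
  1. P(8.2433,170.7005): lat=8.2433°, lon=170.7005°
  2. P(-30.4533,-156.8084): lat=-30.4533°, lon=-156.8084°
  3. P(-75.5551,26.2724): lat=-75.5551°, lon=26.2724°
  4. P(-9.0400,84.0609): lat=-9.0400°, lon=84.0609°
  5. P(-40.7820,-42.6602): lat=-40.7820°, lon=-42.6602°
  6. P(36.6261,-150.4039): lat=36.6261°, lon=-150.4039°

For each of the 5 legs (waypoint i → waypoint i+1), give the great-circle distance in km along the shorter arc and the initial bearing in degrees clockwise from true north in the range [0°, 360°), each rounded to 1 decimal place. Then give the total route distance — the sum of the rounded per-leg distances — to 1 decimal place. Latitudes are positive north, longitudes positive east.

Leg 1: dist=5525.2 km, bearing=142.6°
Leg 2: dist=8225.4 km, bearing=180.8°
Leg 3: dist=8176.4 km, bearing=60.6°
Leg 4: dist=12248.2 km, bearing=220.3°
Leg 5: dist=13909.5 km, bearing=290.9°
Total: 48084.7 km

Leg 1: φ1=0.1438727, φ2=-0.5315104, Δφ=-0.6753831, Δλ=-5.7161086 rad; a=sin²(Δφ/2)+cosφ1·cosφ2·sin²(Δλ/2)=0.1765348512; c=2·atan2(√a, √(1-a))=0.867244378; dist=6371·c=5525.214 ≈ 5525.2 km; running total=5525.2 km
Leg 1 bearing: y=sinΔλ·cosφ2=0.46306219, x=cosφ1·sinφ2-sinφ1·cosφ2·cosΔλ=-0.60585031; θ=atan2(y, x)=142.6087° ≈ 142.6°
Leg 2: φ1=-0.5315104, φ2=-1.3186853, Δφ=-0.7871749, Δλ=3.1953628 rad; a=sin²(Δφ/2)+cosφ1·cosφ2·sin²(Δλ/2)=0.3619554679; c=2·atan2(√a, √(1-a))=1.291073703; dist=6371·c=8225.431 ≈ 8225.4 km; running total=13750.6 km
Leg 2 bearing: y=sinΔλ·cosφ2=-0.01340643, x=cosφ1·sinφ2-sinφ1·cosφ2·cosΔλ=-0.96103855; θ=atan2(y, x)=-179.2008° <0 so +360° → 180.7992° ≈ 180.8°
Leg 3: φ1=-1.3186853, φ2=-0.1577778, Δφ=1.1609075, Δλ=1.0085996 rad; a=sin²(Δφ/2)+cosφ1·cosφ2·sin²(Δλ/2)=0.3582634575; c=2·atan2(√a, √(1-a))=1.283382502; dist=6371·c=8176.430 ≈ 8176.4 km; running total=21927.0 km
Leg 3 bearing: y=sinΔλ·cosφ2=0.83557686, x=cosφ1·sinφ2-sinφ1·cosφ2·cosΔλ=0.47058933; θ=atan2(y, x)=60.6122° ≈ 60.6°
Leg 4: φ1=-0.1577778, φ2=-0.7117802, Δφ=-0.5540024, Δλ=-2.2117004 rad; a=sin²(Δφ/2)+cosφ1·cosφ2·sin²(Δλ/2)=0.6722456086; c=2·atan2(√a, √(1-a))=1.922493102; dist=6371·c=12248.204 ≈ 12248.2 km; running total=34175.2 km
Leg 4 bearing: y=sinΔλ·cosφ2=-0.60693807, x=cosφ1·sinφ2-sinφ1·cosφ2·cosΔλ=-0.71620666; θ=atan2(y, x)=-139.7209° <0 so +360° → 220.2791° ≈ 220.3°
Leg 5: φ1=-0.7117802, φ2=0.6392460, Δφ=1.3510262, Δλ=-1.8804823 rad; a=sin²(Δφ/2)+cosφ1·cosφ2·sin²(Δλ/2)=0.7874406753; c=2·atan2(√a, √(1-a))=2.183255461; dist=6371·c=13909.521 ≈ 13909.5 km; running total=48084.7 km
Leg 5 bearing: y=sinΔλ·cosφ2=-0.76436814, x=cosφ1·sinφ2-sinφ1·cosφ2·cosΔλ=0.29198079; θ=atan2(y, x)=-69.0937° <0 so +360° → 290.9063° ≈ 290.9°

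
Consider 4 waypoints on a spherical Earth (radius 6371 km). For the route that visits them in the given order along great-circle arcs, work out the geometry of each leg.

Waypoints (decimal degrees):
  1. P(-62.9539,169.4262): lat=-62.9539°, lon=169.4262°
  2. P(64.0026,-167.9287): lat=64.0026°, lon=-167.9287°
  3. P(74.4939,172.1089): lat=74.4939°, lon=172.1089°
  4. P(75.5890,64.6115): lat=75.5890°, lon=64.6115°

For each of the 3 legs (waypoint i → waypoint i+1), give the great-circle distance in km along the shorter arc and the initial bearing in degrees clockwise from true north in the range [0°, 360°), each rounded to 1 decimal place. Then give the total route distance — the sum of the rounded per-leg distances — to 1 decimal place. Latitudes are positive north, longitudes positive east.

Leg 1: dist=14240.3 km, bearing=12.4°
Leg 2: dist=1391.5 km, bearing=335.1°
Leg 3: dist=2672.9 km, bearing=324.4°
Total: 18304.7 km

Leg 1: φ1=-1.0987528, φ2=1.1170561, Δφ=2.2158089, Δλ=-5.8879538 rad; a=sin²(Δφ/2)+cosφ1·cosφ2·sin²(Δλ/2)=0.8082869919; c=2·atan2(√a, √(1-a))=2.235179957; dist=6371·c=14240.332 ≈ 14240.3 km; running total=14240.3 km
Leg 1 bearing: y=sinΔλ·cosφ2=0.16876679, x=cosφ1·sinφ2-sinφ1·cosφ2·cosΔλ=0.76899564; θ=atan2(y, x)=12.3781° ≈ 12.4°
Leg 2: φ1=1.1170561, φ2=1.3001638, Δφ=0.1831077, Δλ=5.9347757 rad; a=sin²(Δφ/2)+cosφ1·cosφ2·sin²(Δλ/2)=0.0118790970; c=2·atan2(√a, √(1-a))=0.218416437; dist=6371·c=1391.531 ≈ 1391.5 km; running total=15631.8 km
Leg 2 bearing: y=sinΔλ·cosφ2=-0.09127112, x=cosφ1·sinφ2-sinφ1·cosφ2·cosΔλ=0.19652359; θ=atan2(y, x)=-24.9115° <0 so +360° → 335.0885° ≈ 335.1°
Leg 3: φ1=1.3001638, φ2=1.3192769, Δφ=0.0191131, Δλ=-1.8761836 rad; a=sin²(Δφ/2)+cosφ1·cosφ2·sin²(Δλ/2)=0.0433609248; c=2·atan2(√a, √(1-a))=0.419535736; dist=6371·c=2672.862 ≈ 2672.9 km; running total=18304.7 km
Leg 3 bearing: y=sinΔλ·cosφ2=-0.23736050, x=cosφ1·sinφ2-sinφ1·cosφ2·cosΔλ=0.33103325; θ=atan2(y, x)=-35.6416° <0 so +360° → 324.3584° ≈ 324.4°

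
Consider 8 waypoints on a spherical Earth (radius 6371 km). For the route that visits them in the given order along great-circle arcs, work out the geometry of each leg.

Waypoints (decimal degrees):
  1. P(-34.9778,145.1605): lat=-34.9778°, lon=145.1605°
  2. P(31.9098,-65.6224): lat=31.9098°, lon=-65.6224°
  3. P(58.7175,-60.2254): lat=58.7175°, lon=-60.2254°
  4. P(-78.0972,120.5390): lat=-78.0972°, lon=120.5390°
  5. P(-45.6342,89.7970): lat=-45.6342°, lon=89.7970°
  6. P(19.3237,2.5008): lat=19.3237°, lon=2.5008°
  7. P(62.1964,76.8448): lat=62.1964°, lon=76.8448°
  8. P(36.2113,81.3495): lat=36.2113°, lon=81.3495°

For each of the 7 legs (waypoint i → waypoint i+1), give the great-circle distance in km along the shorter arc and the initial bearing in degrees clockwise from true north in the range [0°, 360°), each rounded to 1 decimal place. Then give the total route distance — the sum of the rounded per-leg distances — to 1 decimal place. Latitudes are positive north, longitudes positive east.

Leg 1: φ1=-0.6104778, φ2=0.5569311, Δφ=1.1674088, Δλ=-3.6788556 rad; a=sin²(Δφ/2)+cosφ1·cosφ2·sin²(Δλ/2)=0.9502861688; c=2·atan2(√a, √(1-a))=2.691880659; dist=6371·c=17149.972 ≈ 17150.0 km; running total=17150.0 km
Leg 1 bearing: y=sinΔλ·cosφ2=0.43444597, x=cosφ1·sinφ2-sinφ1·cosφ2·cosΔλ=0.01503872; θ=atan2(y, x)=88.0174° ≈ 88.0°
Leg 2: φ1=0.5569311, φ2=1.0248137, Δφ=0.4678826, Δλ=0.0941954 rad; a=sin²(Δφ/2)+cosφ1·cosφ2·sin²(Δλ/2)=0.0547144234; c=2·atan2(√a, √(1-a))=0.472196984; dist=6371·c=3008.367 ≈ 3008.4 km; running total=20158.4 km
Leg 2 bearing: y=sinΔλ·cosφ2=0.04883944, x=cosφ1·sinφ2-sinφ1·cosφ2·cosΔλ=0.45221425; θ=atan2(y, x)=6.1641° ≈ 6.2°
Leg 3: φ1=1.0248137, φ2=-1.3630533, Δφ=-2.3878670, Δλ=3.1549340 rad; a=sin²(Δφ/2)+cosφ1·cosφ2·sin²(Δλ/2)=0.9716653765; c=2·atan2(√a, √(1-a))=2.803324359; dist=6371·c=17859.979 ≈ 17860.0 km; running total=38018.4 km
Leg 3 bearing: y=sinΔλ·cosφ2=-0.00275159, x=cosφ1·sinφ2-sinφ1·cosφ2·cosΔλ=-0.33184261; θ=atan2(y, x)=-179.5249° <0 so +360° → 180.4751° ≈ 180.5°
Leg 4: φ1=-1.3630533, φ2=-0.7964670, Δφ=0.5665862, Δλ=-0.5365491 rad; a=sin²(Δφ/2)+cosφ1·cosφ2·sin²(Δλ/2)=0.0882638632; c=2·atan2(√a, √(1-a))=0.603292123; dist=6371·c=3843.574 ≈ 3843.6 km; running total=41862.0 km
Leg 4 bearing: y=sinΔλ·cosφ2=-0.35743100, x=cosφ1·sinφ2-sinφ1·cosφ2·cosΔλ=0.44060923; θ=atan2(y, x)=-39.0497° <0 so +360° → 320.9503° ≈ 321.0°
Leg 5: φ1=-0.7964670, φ2=0.3372622, Δφ=1.1337292, Δλ=-1.5236061 rad; a=sin²(Δφ/2)+cosφ1·cosφ2·sin²(Δλ/2)=0.6027169559; c=2·atan2(√a, √(1-a))=1.777703382; dist=6371·c=11325.748 ≈ 11325.7 km; running total=53187.7 km
Leg 5 bearing: y=sinΔλ·cosφ2=-0.94261362, x=cosφ1·sinφ2-sinφ1·cosφ2·cosΔλ=0.26320424; θ=atan2(y, x)=-74.3988° <0 so +360° → 285.6012° ≈ 285.6°
Leg 6: φ1=0.3372622, φ2=1.0855320, Δφ=0.7482698, Δλ=1.2975476 rad; a=sin²(Δφ/2)+cosφ1·cosφ2·sin²(Δλ/2)=0.2942571477; c=2·atan2(√a, √(1-a))=1.146712758; dist=6371·c=7305.707 ≈ 7305.7 km; running total=60493.4 km
Leg 6 bearing: y=sinΔλ·cosφ2=0.44913687, x=cosφ1·sinφ2-sinφ1·cosφ2·cosΔλ=0.79306720; θ=atan2(y, x)=29.5241° ≈ 29.5°
Leg 7: φ1=1.0855320, φ2=0.6320064, Δφ=-0.4535256, Δλ=0.0786218 rad; a=sin²(Δφ/2)+cosφ1·cosφ2·sin²(Δλ/2)=0.0511272783; c=2·atan2(√a, √(1-a))=0.456171814; dist=6371·c=2906.271 ≈ 2906.3 km; running total=63399.7 km
Leg 7 bearing: y=sinΔλ·cosφ2=0.06337022, x=cosφ1·sinφ2-sinφ1·cosφ2·cosΔλ=-0.43593272; θ=atan2(y, x)=171.7290° ≈ 171.7°

Leg 1: dist=17150.0 km, bearing=88.0°
Leg 2: dist=3008.4 km, bearing=6.2°
Leg 3: dist=17860.0 km, bearing=180.5°
Leg 4: dist=3843.6 km, bearing=321.0°
Leg 5: dist=11325.7 km, bearing=285.6°
Leg 6: dist=7305.7 km, bearing=29.5°
Leg 7: dist=2906.3 km, bearing=171.7°
Total: 63399.7 km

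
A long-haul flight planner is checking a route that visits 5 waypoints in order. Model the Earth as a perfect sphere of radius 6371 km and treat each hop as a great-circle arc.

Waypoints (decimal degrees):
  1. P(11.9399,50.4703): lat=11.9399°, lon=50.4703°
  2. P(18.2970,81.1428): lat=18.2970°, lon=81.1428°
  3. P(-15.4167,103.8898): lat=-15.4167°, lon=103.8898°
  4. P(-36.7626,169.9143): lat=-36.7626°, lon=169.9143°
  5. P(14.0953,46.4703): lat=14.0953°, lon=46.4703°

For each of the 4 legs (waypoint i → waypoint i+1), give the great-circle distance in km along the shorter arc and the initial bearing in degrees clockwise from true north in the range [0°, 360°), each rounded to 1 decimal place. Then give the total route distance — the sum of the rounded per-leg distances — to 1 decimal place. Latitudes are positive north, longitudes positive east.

Leg 1: dist=3362.9 km, bearing=74.1°
Leg 2: dist=4501.2 km, bearing=145.0°
Leg 3: dist=6869.2 km, bearing=123.8°
Leg 4: dist=13902.5 km, bearing=261.2°
Total: 28635.8 km

Leg 1: φ1=0.2083906, φ2=0.3193429, Δφ=0.1109523, Δλ=0.5353361 rad; a=sin²(Δφ/2)+cosφ1·cosφ2·sin²(Δλ/2)=0.0680523588; c=2·atan2(√a, √(1-a))=0.527843428; dist=6371·c=3362.890 ≈ 3362.9 km; running total=3362.9 km
Leg 1 bearing: y=sinΔλ·cosφ2=0.48433896, x=cosφ1·sinφ2-sinφ1·cosφ2·cosΔλ=0.13820534; θ=atan2(y, x)=74.0740° ≈ 74.1°
Leg 2: φ1=0.3193429, φ2=-0.2690722, Δφ=-0.5884151, Δλ=0.3970100 rad; a=sin²(Δφ/2)+cosφ1·cosφ2·sin²(Δλ/2)=0.1196839303; c=2·atan2(√a, √(1-a))=0.706510021; dist=6371·c=4501.175 ≈ 4501.2 km; running total=7864.1 km
Leg 2 bearing: y=sinΔλ·cosφ2=0.37274976, x=cosφ1·sinφ2-sinφ1·cosφ2·cosΔλ=-0.53150387; θ=atan2(y, x)=144.9576° ≈ 145.0°
Leg 3: φ1=-0.2690722, φ2=-0.6416284, Δφ=-0.3725562, Δλ=1.1523449 rad; a=sin²(Δφ/2)+cosφ1·cosφ2·sin²(Δλ/2)=0.2635384147; c=2·atan2(√a, √(1-a))=1.078190867; dist=6371·c=6869.154 ≈ 6869.2 km; running total=14733.3 km
Leg 3 bearing: y=sinΔλ·cosφ2=0.73200083, x=cosφ1·sinφ2-sinφ1·cosφ2·cosΔλ=-0.49042682; θ=atan2(y, x)=123.8213° ≈ 123.8°
Leg 4: φ1=-0.6416284, φ2=0.2460094, Δφ=0.8876378, Δλ=-2.1545042 rad; a=sin²(Δφ/2)+cosφ1·cosφ2·sin²(Δλ/2)=0.7869894165; c=2·atan2(√a, √(1-a))=2.182152885; dist=6371·c=13902.496 ≈ 13902.5 km; running total=28635.8 km
Leg 4 bearing: y=sinΔλ·cosφ2=-0.80930201, x=cosφ1·sinφ2-sinφ1·cosφ2·cosΔλ=-0.12481408; θ=atan2(y, x)=-98.7673° <0 so +360° → 261.2327° ≈ 261.2°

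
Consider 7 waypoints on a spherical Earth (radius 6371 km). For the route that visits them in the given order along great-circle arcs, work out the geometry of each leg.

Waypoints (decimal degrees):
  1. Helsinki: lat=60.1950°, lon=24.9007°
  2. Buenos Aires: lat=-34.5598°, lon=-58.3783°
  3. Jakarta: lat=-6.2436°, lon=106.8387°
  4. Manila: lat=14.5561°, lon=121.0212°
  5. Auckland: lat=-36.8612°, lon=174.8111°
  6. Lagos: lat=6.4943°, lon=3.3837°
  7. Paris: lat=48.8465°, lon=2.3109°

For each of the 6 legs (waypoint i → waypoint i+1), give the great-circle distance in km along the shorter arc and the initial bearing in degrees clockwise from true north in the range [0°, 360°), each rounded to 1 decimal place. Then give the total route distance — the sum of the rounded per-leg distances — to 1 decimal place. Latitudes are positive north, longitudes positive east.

Leg 1: φ1=1.0506009, φ2=-0.6031823, Δφ=-1.6537832, Δλ=-1.4534927 rad; a=sin²(Δφ/2)+cosφ1·cosφ2·sin²(Δλ/2)=0.7221612882; c=2·atan2(√a, √(1-a))=2.031214280; dist=6371·c=12940.866 ≈ 12940.9 km; running total=12940.9 km
Leg 1 bearing: y=sinΔλ·cosφ2=-0.81787510, x=cosφ1·sinφ2-sinφ1·cosφ2·cosΔλ=-0.36559235; θ=atan2(y, x)=-114.0848° <0 so +360° → 245.9152° ≈ 245.9°
Leg 2: φ1=-0.6031823, φ2=-0.1089714, Δφ=0.4942109, Δλ=2.8835806 rad; a=sin²(Δφ/2)+cosφ1·cosφ2·sin²(Δλ/2)=0.8649291333; c=2·atan2(√a, √(1-a))=2.388910920; dist=6371·c=15219.751 ≈ 15219.8 km; running total=28160.7 km
Leg 2 bearing: y=sinΔλ·cosφ2=0.25364541, x=cosφ1·sinφ2-sinφ1·cosφ2·cosΔλ=-0.63479990; θ=atan2(y, x)=158.2200° ≈ 158.2°
Leg 3: φ1=-0.1089714, φ2=0.2540519, Δφ=0.3630232, Δλ=0.2475313 rad; a=sin²(Δφ/2)+cosφ1·cosφ2·sin²(Δλ/2)=0.0472494539; c=2·atan2(√a, √(1-a))=0.438237226; dist=6371·c=2792.009 ≈ 2792.0 km; running total=30952.7 km
Leg 3 bearing: y=sinΔλ·cosφ2=0.23714691, x=cosφ1·sinφ2-sinφ1·cosφ2·cosΔλ=0.35189361; θ=atan2(y, x)=33.9767° ≈ 34.0°
Leg 4: φ1=0.2540519, φ2=-0.6433493, Δφ=-0.8974012, Δλ=0.9388109 rad; a=sin²(Δφ/2)+cosφ1·cosφ2·sin²(Δλ/2)=0.3466426113; c=2·atan2(√a, √(1-a))=1.259056807; dist=6371·c=8021.451 ≈ 8021.5 km; running total=38974.2 km
Leg 4 bearing: y=sinΔλ·cosφ2=0.64555843, x=cosφ1·sinφ2-sinφ1·cosφ2·cosΔλ=-0.69941429; θ=atan2(y, x)=137.2930° ≈ 137.3°
Leg 5: φ1=-0.6433493, φ2=0.1133469, Δφ=0.7566962, Δλ=-2.9919726 rad; a=sin²(Δφ/2)+cosφ1·cosφ2·sin²(Δλ/2)=0.9269622139; c=2·atan2(√a, √(1-a))=2.594276818; dist=6371·c=16528.138 ≈ 16528.1 km; running total=55502.3 km
Leg 5 bearing: y=sinΔλ·cosφ2=-0.14810597, x=cosφ1·sinφ2-sinφ1·cosφ2·cosΔλ=-0.49887643; θ=atan2(y, x)=-163.4649° <0 so +360° → 196.5351° ≈ 196.5°
Leg 6: φ1=0.1133469, φ2=0.8525323, Δφ=0.7391853, Δλ=-0.0187239 rad; a=sin²(Δφ/2)+cosφ1·cosφ2·sin²(Δλ/2)=0.1305484902; c=2·atan2(√a, √(1-a))=0.739355447; dist=6371·c=4710.434 ≈ 4710.4 km; running total=60212.7 km
Leg 6 bearing: y=sinΔλ·cosφ2=-0.01232107, x=cosφ1·sinφ2-sinφ1·cosφ2·cosΔλ=0.67369913; θ=atan2(y, x)=-1.0477° <0 so +360° → 358.9523° ≈ 359.0°

Leg 1: dist=12940.9 km, bearing=245.9°
Leg 2: dist=15219.8 km, bearing=158.2°
Leg 3: dist=2792.0 km, bearing=34.0°
Leg 4: dist=8021.5 km, bearing=137.3°
Leg 5: dist=16528.1 km, bearing=196.5°
Leg 6: dist=4710.4 km, bearing=359.0°
Total: 60212.7 km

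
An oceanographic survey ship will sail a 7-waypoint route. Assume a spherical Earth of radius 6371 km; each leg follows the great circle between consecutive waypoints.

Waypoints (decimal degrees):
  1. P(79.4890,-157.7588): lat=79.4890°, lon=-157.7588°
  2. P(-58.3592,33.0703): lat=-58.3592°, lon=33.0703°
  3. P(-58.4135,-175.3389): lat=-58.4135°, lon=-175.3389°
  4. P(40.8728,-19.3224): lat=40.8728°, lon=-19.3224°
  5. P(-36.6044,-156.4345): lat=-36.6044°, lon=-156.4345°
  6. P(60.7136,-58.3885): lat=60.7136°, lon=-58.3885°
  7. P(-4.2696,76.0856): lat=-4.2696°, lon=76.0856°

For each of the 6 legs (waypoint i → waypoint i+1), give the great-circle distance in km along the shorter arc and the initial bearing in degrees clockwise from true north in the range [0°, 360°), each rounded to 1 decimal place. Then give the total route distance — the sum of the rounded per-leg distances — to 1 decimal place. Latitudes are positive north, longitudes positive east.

Leg 1: dist=17635.6 km, bearing=344.3°
Leg 2: dist=6792.1 km, bearing=163.5°
Leg 3: dist=17438.2 km, bearing=128.6°
Leg 4: dist=16302.5 km, bearing=263.1°
Leg 5: dist=13910.7 km, bearing=36.3°
Leg 6: dist=12675.9 km, bearing=51.2°
Total: 84755.0 km

Leg 1: φ1=1.3873448, φ2=-1.0185602, Δφ=-2.4059050, Δλ=3.3305961 rad; a=sin²(Δφ/2)+cosφ1·cosφ2·sin²(Δλ/2)=0.9655309852; c=2·atan2(√a, √(1-a))=2.768109061; dist=6371·c=17635.623 ≈ 17635.6 km; running total=17635.6 km
Leg 1 bearing: y=sinΔλ·cosφ2=-0.09856050, x=cosφ1·sinφ2-sinφ1·cosφ2·cosΔλ=0.35129679; θ=atan2(y, x)=-15.6721° <0 so +360° → 344.3279° ≈ 344.3°
Leg 2: φ1=-1.0185602, φ2=-1.0195079, Δφ=-0.0009477, Δλ=-3.6374267 rad; a=sin²(Δφ/2)+cosφ1·cosφ2·sin²(Δλ/2)=0.2582287065; c=2·atan2(√a, √(1-a))=1.066098931; dist=6371·c=6792.116 ≈ 6792.1 km; running total=24427.7 km
Leg 2 bearing: y=sinΔλ·cosφ2=0.24919890, x=cosφ1·sinφ2-sinφ1·cosφ2·cosΔλ=-0.83909861; θ=atan2(y, x)=163.4594° ≈ 163.5°
Leg 3: φ1=-1.0195079, φ2=0.7133649, Δφ=1.7328728, Δλ=2.7230016 rad; a=sin²(Δφ/2)+cosφ1·cosφ2·sin²(Δλ/2)=0.9596538178; c=2·atan2(√a, √(1-a))=2.737113856; dist=6371·c=17438.152 ≈ 17438.2 km; running total=41865.9 km
Leg 3 bearing: y=sinΔλ·cosφ2=0.30736075, x=cosφ1·sinφ2-sinφ1·cosφ2·cosΔλ=-0.24576990; θ=atan2(y, x)=128.6463° ≈ 128.6°
Leg 4: φ1=0.7133649, φ2=-0.6388673, Δφ=-1.3522322, Δλ=-2.3930576 rad; a=sin²(Δφ/2)+cosφ1·cosφ2·sin²(Δλ/2)=0.9174799249; c=2·atan2(√a, √(1-a))=2.558856149; dist=6371·c=16302.473 ≈ 16302.5 km; running total=58168.4 km
Leg 4 bearing: y=sinΔλ·cosφ2=-0.54633924, x=cosφ1·sinφ2-sinφ1·cosφ2·cosΔλ=-0.06599612; θ=atan2(y, x)=-96.8878° <0 so +360° → 263.1122° ≈ 263.1°
Leg 5: φ1=-0.6388673, φ2=1.0596522, Δφ=1.6985195, Δλ=1.7112255 rad; a=sin²(Δφ/2)+cosφ1·cosφ2·sin²(Δλ/2)=0.7875186725; c=2·atan2(√a, √(1-a))=2.183446121; dist=6371·c=13910.735 ≈ 13910.7 km; running total=72079.1 km
Leg 5 bearing: y=sinΔλ·cosφ2=0.48436000, x=cosφ1·sinφ2-sinφ1·cosφ2·cosΔλ=0.65933864; θ=atan2(y, x)=36.3016° ≈ 36.3°
Leg 6: φ1=1.0596522, φ2=-0.0745186, Δφ=-1.1341708, Δλ=2.3470158 rad; a=sin²(Δφ/2)+cosφ1·cosφ2·sin²(Δλ/2)=0.7033463137; c=2·atan2(√a, √(1-a))=1.989627167; dist=6371·c=12675.915 ≈ 12675.9 km; running total=84755.0 km
Leg 6 bearing: y=sinΔλ·cosφ2=0.71158691, x=cosφ1·sinφ2-sinφ1·cosφ2·cosΔλ=0.57292686; θ=atan2(y, x)=51.1611° ≈ 51.2°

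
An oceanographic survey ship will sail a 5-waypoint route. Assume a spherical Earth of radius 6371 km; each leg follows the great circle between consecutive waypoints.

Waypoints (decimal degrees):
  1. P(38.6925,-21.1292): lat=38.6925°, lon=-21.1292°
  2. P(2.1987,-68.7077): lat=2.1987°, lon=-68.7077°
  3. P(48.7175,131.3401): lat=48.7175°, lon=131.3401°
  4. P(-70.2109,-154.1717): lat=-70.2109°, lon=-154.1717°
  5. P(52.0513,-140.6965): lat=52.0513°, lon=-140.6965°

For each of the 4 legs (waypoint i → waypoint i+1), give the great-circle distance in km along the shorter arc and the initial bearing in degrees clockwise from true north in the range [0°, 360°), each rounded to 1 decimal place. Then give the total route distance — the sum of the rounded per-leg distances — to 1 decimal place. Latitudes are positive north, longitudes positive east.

Leg 1: dist=6296.4 km, bearing=242.0°
Leg 2: dist=14032.0 km, bearing=343.7°
Leg 3: dist=14493.4 km, bearing=154.7°
Leg 4: dist=13638.2 km, bearing=9.8°
Total: 48460.0 km

Leg 1: φ1=0.6753115, φ2=0.0383746, Δφ=-0.6369370, Δλ=-0.8304015 rad; a=sin²(Δφ/2)+cosφ1·cosφ2·sin²(Δλ/2)=0.2249432569; c=2·atan2(√a, √(1-a))=0.988296198; dist=6371·c=6296.435 ≈ 6296.4 km; running total=6296.4 km
Leg 1 bearing: y=sinΔλ·cosφ2=-0.73765879, x=cosφ1·sinφ2-sinφ1·cosφ2·cosΔλ=-0.39145200; θ=atan2(y, x)=-117.9535° <0 so +360° → 242.0465° ≈ 242.0°
Leg 2: φ1=0.0383746, φ2=0.8502808, Δφ=0.8119062, Δλ=3.4914928 rad; a=sin²(Δφ/2)+cosφ1·cosφ2·sin²(Δλ/2)=0.7952540944; c=2·atan2(√a, √(1-a))=2.202484724; dist=6371·c=14032.030 ≈ 14032.0 km; running total=20328.4 km
Leg 2 bearing: y=sinΔλ·cosφ2=-0.22617253, x=cosφ1·sinφ2-sinφ1·cosφ2·cosΔλ=0.77469095; θ=atan2(y, x)=-16.2753° <0 so +360° → 343.7247° ≈ 343.7°
Leg 3: φ1=0.8502808, φ2=-1.2254114, Δφ=-2.0756922, Δλ=-4.9831210 rad; a=sin²(Δφ/2)+cosφ1·cosφ2·sin²(Δλ/2)=0.8236750950; c=2·atan2(√a, √(1-a))=2.274899047; dist=6371·c=14493.382 ≈ 14493.4 km; running total=34821.8 km
Leg 3 bearing: y=sinΔλ·cosφ2=0.32622705, x=cosφ1·sinφ2-sinφ1·cosφ2·cosΔλ=-0.68884951; θ=atan2(y, x)=154.6586° ≈ 154.7°
Leg 4: φ1=-1.2254114, φ2=0.9084666, Δφ=2.1338779, Δλ=0.2351866 rad; a=sin²(Δφ/2)+cosφ1·cosφ2·sin²(Δλ/2)=0.7697630569; c=2·atan2(√a, √(1-a))=2.140670504; dist=6371·c=13638.212 ≈ 13638.2 km; running total=48460.0 km
Leg 4 bearing: y=sinΔλ·cosφ2=0.14329972, x=cosφ1·sinφ2-sinφ1·cosφ2·cosΔλ=0.82968474; θ=atan2(y, x)=9.7992° ≈ 9.8°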